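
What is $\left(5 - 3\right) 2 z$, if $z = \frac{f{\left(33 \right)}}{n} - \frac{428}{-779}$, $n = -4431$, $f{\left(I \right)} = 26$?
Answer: $\frac{7504856}{3451749} \approx 2.1742$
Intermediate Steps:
$z = \frac{1876214}{3451749}$ ($z = \frac{26}{-4431} - \frac{428}{-779} = 26 \left(- \frac{1}{4431}\right) - - \frac{428}{779} = - \frac{26}{4431} + \frac{428}{779} = \frac{1876214}{3451749} \approx 0.54355$)
$\left(5 - 3\right) 2 z = \left(5 - 3\right) 2 \cdot \frac{1876214}{3451749} = 2 \cdot 2 \cdot \frac{1876214}{3451749} = 4 \cdot \frac{1876214}{3451749} = \frac{7504856}{3451749}$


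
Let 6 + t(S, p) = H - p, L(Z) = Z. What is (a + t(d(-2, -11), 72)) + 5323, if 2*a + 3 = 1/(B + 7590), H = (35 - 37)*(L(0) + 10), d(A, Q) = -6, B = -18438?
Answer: 113329055/21696 ≈ 5223.5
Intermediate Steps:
H = -20 (H = (35 - 37)*(0 + 10) = -2*10 = -20)
a = -32545/21696 (a = -3/2 + 1/(2*(-18438 + 7590)) = -3/2 + (1/2)/(-10848) = -3/2 + (1/2)*(-1/10848) = -3/2 - 1/21696 = -32545/21696 ≈ -1.5000)
t(S, p) = -26 - p (t(S, p) = -6 + (-20 - p) = -26 - p)
(a + t(d(-2, -11), 72)) + 5323 = (-32545/21696 + (-26 - 1*72)) + 5323 = (-32545/21696 + (-26 - 72)) + 5323 = (-32545/21696 - 98) + 5323 = -2158753/21696 + 5323 = 113329055/21696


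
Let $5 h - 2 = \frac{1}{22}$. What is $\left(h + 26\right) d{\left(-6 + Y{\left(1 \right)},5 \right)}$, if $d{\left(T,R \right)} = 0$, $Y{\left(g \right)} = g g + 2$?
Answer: $0$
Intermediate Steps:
$h = \frac{9}{22}$ ($h = \frac{2}{5} + \frac{1}{5 \cdot 22} = \frac{2}{5} + \frac{1}{5} \cdot \frac{1}{22} = \frac{2}{5} + \frac{1}{110} = \frac{9}{22} \approx 0.40909$)
$Y{\left(g \right)} = 2 + g^{2}$ ($Y{\left(g \right)} = g^{2} + 2 = 2 + g^{2}$)
$\left(h + 26\right) d{\left(-6 + Y{\left(1 \right)},5 \right)} = \left(\frac{9}{22} + 26\right) 0 = \frac{581}{22} \cdot 0 = 0$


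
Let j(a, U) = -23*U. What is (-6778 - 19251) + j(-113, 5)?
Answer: -26144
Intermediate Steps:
(-6778 - 19251) + j(-113, 5) = (-6778 - 19251) - 23*5 = -26029 - 115 = -26144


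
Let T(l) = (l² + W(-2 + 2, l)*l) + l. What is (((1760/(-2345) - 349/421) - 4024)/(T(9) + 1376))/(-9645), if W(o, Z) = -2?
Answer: 264948883/919188278680 ≈ 0.00028824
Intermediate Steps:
T(l) = l² - l (T(l) = (l² - 2*l) + l = l² - l)
(((1760/(-2345) - 349/421) - 4024)/(T(9) + 1376))/(-9645) = (((1760/(-2345) - 349/421) - 4024)/(9*(-1 + 9) + 1376))/(-9645) = (((1760*(-1/2345) - 349*1/421) - 4024)/(9*8 + 1376))*(-1/9645) = (((-352/469 - 349/421) - 4024)/(72 + 1376))*(-1/9645) = ((-311873/197449 - 4024)/1448)*(-1/9645) = -794846649/197449*1/1448*(-1/9645) = -794846649/285906152*(-1/9645) = 264948883/919188278680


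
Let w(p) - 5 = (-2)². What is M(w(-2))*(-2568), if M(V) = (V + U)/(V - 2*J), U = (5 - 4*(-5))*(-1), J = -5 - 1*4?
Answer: 13696/9 ≈ 1521.8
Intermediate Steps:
J = -9 (J = -5 - 4 = -9)
w(p) = 9 (w(p) = 5 + (-2)² = 5 + 4 = 9)
U = -25 (U = (5 + 20)*(-1) = 25*(-1) = -25)
M(V) = (-25 + V)/(18 + V) (M(V) = (V - 25)/(V - 2*(-9)) = (-25 + V)/(V + 18) = (-25 + V)/(18 + V))
M(w(-2))*(-2568) = ((-25 + 9)/(18 + 9))*(-2568) = (-16/27)*(-2568) = ((1/27)*(-16))*(-2568) = -16/27*(-2568) = 13696/9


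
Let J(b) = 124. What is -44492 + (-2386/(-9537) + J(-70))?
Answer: -423135230/9537 ≈ -44368.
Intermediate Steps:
-44492 + (-2386/(-9537) + J(-70)) = -44492 + (-2386/(-9537) + 124) = -44492 + (-2386*(-1/9537) + 124) = -44492 + (2386/9537 + 124) = -44492 + 1184974/9537 = -423135230/9537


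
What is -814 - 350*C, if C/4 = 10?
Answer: -14814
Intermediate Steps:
C = 40 (C = 4*10 = 40)
-814 - 350*C = -814 - 350*40 = -814 - 14000 = -14814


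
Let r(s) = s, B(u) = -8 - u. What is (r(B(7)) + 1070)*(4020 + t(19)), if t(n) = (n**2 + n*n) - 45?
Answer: 4955335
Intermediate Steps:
t(n) = -45 + 2*n**2 (t(n) = (n**2 + n**2) - 45 = 2*n**2 - 45 = -45 + 2*n**2)
(r(B(7)) + 1070)*(4020 + t(19)) = ((-8 - 1*7) + 1070)*(4020 + (-45 + 2*19**2)) = ((-8 - 7) + 1070)*(4020 + (-45 + 2*361)) = (-15 + 1070)*(4020 + (-45 + 722)) = 1055*(4020 + 677) = 1055*4697 = 4955335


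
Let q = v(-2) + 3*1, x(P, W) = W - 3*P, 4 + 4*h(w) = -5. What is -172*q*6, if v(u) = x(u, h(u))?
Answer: -6966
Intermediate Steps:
h(w) = -9/4 (h(w) = -1 + (1/4)*(-5) = -1 - 5/4 = -9/4)
v(u) = -9/4 - 3*u
q = 27/4 (q = (-9/4 - 3*(-2)) + 3*1 = (-9/4 + 6) + 3 = 15/4 + 3 = 27/4 ≈ 6.7500)
-172*q*6 = -1161*6 = -172*81/2 = -6966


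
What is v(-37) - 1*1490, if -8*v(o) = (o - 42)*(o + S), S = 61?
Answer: -1253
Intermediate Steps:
v(o) = -(-42 + o)*(61 + o)/8 (v(o) = -(o - 42)*(o + 61)/8 = -(-42 + o)*(61 + o)/8)
v(-37) - 1*1490 = (1281/4 - 19/8*(-37) - ⅛*(-37)²) - 1*1490 = (1281/4 + 703/8 - ⅛*1369) - 1490 = (1281/4 + 703/8 - 1369/8) - 1490 = 237 - 1490 = -1253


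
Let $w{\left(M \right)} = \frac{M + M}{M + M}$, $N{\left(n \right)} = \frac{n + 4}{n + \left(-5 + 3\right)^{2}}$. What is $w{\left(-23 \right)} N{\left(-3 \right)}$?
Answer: $1$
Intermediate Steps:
$N{\left(n \right)} = 1$ ($N{\left(n \right)} = \frac{4 + n}{n + \left(-2\right)^{2}} = \frac{4 + n}{n + 4} = \frac{4 + n}{4 + n} = 1$)
$w{\left(M \right)} = 1$ ($w{\left(M \right)} = \frac{2 M}{2 M} = 2 M \frac{1}{2 M} = 1$)
$w{\left(-23 \right)} N{\left(-3 \right)} = 1 \cdot 1 = 1$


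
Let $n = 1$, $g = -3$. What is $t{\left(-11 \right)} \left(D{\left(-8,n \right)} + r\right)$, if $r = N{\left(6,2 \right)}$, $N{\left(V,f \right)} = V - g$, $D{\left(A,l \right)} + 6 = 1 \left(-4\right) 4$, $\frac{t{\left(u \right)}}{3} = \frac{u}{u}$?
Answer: $-39$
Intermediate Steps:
$t{\left(u \right)} = 3$ ($t{\left(u \right)} = 3 \frac{u}{u} = 3 \cdot 1 = 3$)
$D{\left(A,l \right)} = -22$ ($D{\left(A,l \right)} = -6 + 1 \left(-4\right) 4 = -6 - 16 = -22$)
$N{\left(V,f \right)} = 3 + V$ ($N{\left(V,f \right)} = V - -3 = V + 3 = 3 + V$)
$r = 9$ ($r = 3 + 6 = 9$)
$t{\left(-11 \right)} \left(D{\left(-8,n \right)} + r\right) = 3 \left(-22 + 9\right) = 3 \left(-13\right) = -39$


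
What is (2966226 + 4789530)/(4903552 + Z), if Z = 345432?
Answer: 1938939/1312246 ≈ 1.4776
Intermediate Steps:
(2966226 + 4789530)/(4903552 + Z) = (2966226 + 4789530)/(4903552 + 345432) = 7755756/5248984 = 7755756*(1/5248984) = 1938939/1312246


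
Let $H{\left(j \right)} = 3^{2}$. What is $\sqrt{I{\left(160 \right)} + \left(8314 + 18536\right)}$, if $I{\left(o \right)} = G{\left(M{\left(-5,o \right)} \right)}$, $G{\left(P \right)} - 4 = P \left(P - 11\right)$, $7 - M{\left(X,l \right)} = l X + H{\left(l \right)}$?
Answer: $4 \sqrt{40930} \approx 809.25$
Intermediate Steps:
$H{\left(j \right)} = 9$
$M{\left(X,l \right)} = -2 - X l$ ($M{\left(X,l \right)} = 7 - \left(l X + 9\right) = 7 - \left(X l + 9\right) = 7 - \left(9 + X l\right) = -2 - X l$)
$G{\left(P \right)} = 4 + P \left(-11 + P\right)$ ($G{\left(P \right)} = 4 + P \left(P - 11\right) = 4 + P \left(-11 + P\right)$)
$I{\left(o \right)} = 26 + \left(-2 + 5 o\right)^{2} - 55 o$ ($I{\left(o \right)} = 4 + \left(-2 - - 5 o\right)^{2} - 11 \left(-2 - - 5 o\right) = 4 + \left(-2 + 5 o\right)^{2} - 11 \left(-2 + 5 o\right) = 4 + \left(-2 + 5 o\right)^{2} - \left(-22 + 55 o\right) = 26 + \left(-2 + 5 o\right)^{2} - 55 o$)
$\sqrt{I{\left(160 \right)} + \left(8314 + 18536\right)} = \sqrt{\left(30 - 12000 + 25 \cdot 160^{2}\right) + \left(8314 + 18536\right)} = \sqrt{\left(30 - 12000 + 25 \cdot 25600\right) + 26850} = \sqrt{\left(30 - 12000 + 640000\right) + 26850} = \sqrt{628030 + 26850} = \sqrt{654880} = 4 \sqrt{40930}$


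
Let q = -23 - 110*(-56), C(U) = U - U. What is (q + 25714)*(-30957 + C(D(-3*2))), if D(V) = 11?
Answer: -986011407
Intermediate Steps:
C(U) = 0
q = 6137 (q = -23 + 6160 = 6137)
(q + 25714)*(-30957 + C(D(-3*2))) = (6137 + 25714)*(-30957 + 0) = 31851*(-30957) = -986011407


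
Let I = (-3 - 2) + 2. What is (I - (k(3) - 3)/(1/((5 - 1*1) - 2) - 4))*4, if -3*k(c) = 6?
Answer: -124/7 ≈ -17.714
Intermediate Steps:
k(c) = -2 (k(c) = -⅓*6 = -2)
I = -3 (I = -5 + 2 = -3)
(I - (k(3) - 3)/(1/((5 - 1*1) - 2) - 4))*4 = (-3 - (-2 - 3)/(1/((5 - 1*1) - 2) - 4))*4 = (-3 - (-5)/(1/((5 - 1) - 2) - 4))*4 = (-3 - (-5)/(1/(4 - 2) - 4))*4 = (-3 - (-5)/(1/2 - 4))*4 = (-3 - (-5)/(½ - 4))*4 = (-3 - (-5)/(-7/2))*4 = (-3 - (-5)*(-2)/7)*4 = (-3 - 1*10/7)*4 = (-3 - 10/7)*4 = -31/7*4 = -124/7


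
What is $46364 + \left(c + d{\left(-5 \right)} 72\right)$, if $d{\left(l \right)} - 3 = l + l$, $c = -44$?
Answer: $45816$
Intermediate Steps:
$d{\left(l \right)} = 3 + 2 l$ ($d{\left(l \right)} = 3 + \left(l + l\right) = 3 + 2 l$)
$46364 + \left(c + d{\left(-5 \right)} 72\right) = 46364 + \left(-44 + \left(3 + 2 \left(-5\right)\right) 72\right) = 46364 + \left(-44 + \left(3 - 10\right) 72\right) = 46364 - 548 = 45816$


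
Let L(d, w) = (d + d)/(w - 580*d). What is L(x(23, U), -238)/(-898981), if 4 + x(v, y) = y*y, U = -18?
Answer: 320/83532415539 ≈ 3.8308e-9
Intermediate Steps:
x(v, y) = -4 + y**2 (x(v, y) = -4 + y*y = -4 + y**2)
L(d, w) = 2*d/(w - 580*d) (L(d, w) = (2*d)/(w - 580*d) = 2*d/(w - 580*d))
L(x(23, U), -238)/(-898981) = (2*(-4 + (-18)**2)/(-238 - 580*(-4 + (-18)**2)))/(-898981) = (2*(-4 + 324)/(-238 - 580*(-4 + 324)))*(-1/898981) = (2*320/(-238 - 580*320))*(-1/898981) = (2*320/(-238 - 185600))*(-1/898981) = (2*320/(-185838))*(-1/898981) = (2*320*(-1/185838))*(-1/898981) = -320/92919*(-1/898981) = 320/83532415539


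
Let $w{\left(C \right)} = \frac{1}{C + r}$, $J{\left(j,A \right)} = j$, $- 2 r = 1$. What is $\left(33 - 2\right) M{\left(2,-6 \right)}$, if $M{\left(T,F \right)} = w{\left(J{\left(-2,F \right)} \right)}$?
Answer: $- \frac{62}{5} \approx -12.4$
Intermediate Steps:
$r = - \frac{1}{2}$ ($r = \left(- \frac{1}{2}\right) 1 = - \frac{1}{2} \approx -0.5$)
$w{\left(C \right)} = \frac{1}{- \frac{1}{2} + C}$ ($w{\left(C \right)} = \frac{1}{C - \frac{1}{2}} = \frac{1}{- \frac{1}{2} + C}$)
$M{\left(T,F \right)} = - \frac{2}{5}$ ($M{\left(T,F \right)} = \frac{2}{-1 + 2 \left(-2\right)} = \frac{2}{-1 - 4} = \frac{2}{-5} = 2 \left(- \frac{1}{5}\right) = - \frac{2}{5}$)
$\left(33 - 2\right) M{\left(2,-6 \right)} = \left(33 - 2\right) \left(- \frac{2}{5}\right) = 31 \left(- \frac{2}{5}\right) = - \frac{62}{5}$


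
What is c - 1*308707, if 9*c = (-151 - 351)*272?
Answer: -2914907/9 ≈ -3.2388e+5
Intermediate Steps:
c = -136544/9 (c = ((-151 - 351)*272)/9 = (-502*272)/9 = (1/9)*(-136544) = -136544/9 ≈ -15172.)
c - 1*308707 = -136544/9 - 1*308707 = -136544/9 - 308707 = -2914907/9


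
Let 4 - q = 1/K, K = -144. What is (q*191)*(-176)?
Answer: -1212277/9 ≈ -1.3470e+5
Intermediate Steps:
q = 577/144 (q = 4 - 1/(-144) = 4 - 1*(-1/144) = 4 + 1/144 = 577/144 ≈ 4.0069)
(q*191)*(-176) = ((577/144)*191)*(-176) = (110207/144)*(-176) = -1212277/9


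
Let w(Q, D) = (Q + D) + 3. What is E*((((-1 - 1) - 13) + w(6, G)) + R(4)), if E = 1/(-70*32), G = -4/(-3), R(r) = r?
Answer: 1/3360 ≈ 0.00029762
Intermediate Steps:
G = 4/3 (G = -4*(-⅓) = 4/3 ≈ 1.3333)
w(Q, D) = 3 + D + Q (w(Q, D) = (D + Q) + 3 = 3 + D + Q)
E = -1/2240 (E = -1/70*1/32 = -1/2240 ≈ -0.00044643)
E*((((-1 - 1) - 13) + w(6, G)) + R(4)) = -((((-1 - 1) - 13) + (3 + 4/3 + 6)) + 4)/2240 = -(((-2 - 13) + 31/3) + 4)/2240 = -((-15 + 31/3) + 4)/2240 = -(-14/3 + 4)/2240 = -1/2240*(-⅔) = 1/3360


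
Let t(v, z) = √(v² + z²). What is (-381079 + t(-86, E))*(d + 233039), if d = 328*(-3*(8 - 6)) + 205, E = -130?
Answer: -88134426804 + 462552*√6074 ≈ -8.8098e+10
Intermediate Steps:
d = -1763 (d = 328*(-3*2) + 205 = 328*(-6) + 205 = -1968 + 205 = -1763)
(-381079 + t(-86, E))*(d + 233039) = (-381079 + √((-86)² + (-130)²))*(-1763 + 233039) = (-381079 + √(7396 + 16900))*231276 = (-381079 + √24296)*231276 = (-381079 + 2*√6074)*231276 = -88134426804 + 462552*√6074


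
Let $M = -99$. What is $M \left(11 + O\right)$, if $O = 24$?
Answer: $-3465$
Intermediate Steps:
$M \left(11 + O\right) = - 99 \left(11 + 24\right) = \left(-99\right) 35 = -3465$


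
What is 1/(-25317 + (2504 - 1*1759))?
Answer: -1/24572 ≈ -4.0697e-5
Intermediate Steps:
1/(-25317 + (2504 - 1*1759)) = 1/(-25317 + (2504 - 1759)) = 1/(-25317 + 745) = 1/(-24572) = -1/24572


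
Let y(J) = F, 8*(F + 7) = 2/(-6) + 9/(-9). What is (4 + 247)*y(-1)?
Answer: -10793/6 ≈ -1798.8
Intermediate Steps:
F = -43/6 (F = -7 + (2/(-6) + 9/(-9))/8 = -7 + (2*(-⅙) + 9*(-⅑))/8 = -7 + (-⅓ - 1)/8 = -7 + (⅛)*(-4/3) = -7 - ⅙ = -43/6 ≈ -7.1667)
y(J) = -43/6
(4 + 247)*y(-1) = (4 + 247)*(-43/6) = 251*(-43/6) = -10793/6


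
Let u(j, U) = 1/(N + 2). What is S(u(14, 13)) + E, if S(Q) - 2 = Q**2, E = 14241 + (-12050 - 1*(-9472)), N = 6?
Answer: 746561/64 ≈ 11665.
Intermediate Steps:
u(j, U) = 1/8 (u(j, U) = 1/(6 + 2) = 1/8)
E = 11663 (E = 14241 + (-12050 + 9472) = 14241 - 2578 = 11663)
S(Q) = 2 + Q**2
S(u(14, 13)) + E = (2 + (1/8)**2) + 11663 = (2 + 1/64) + 11663 = 129/64 + 11663 = 746561/64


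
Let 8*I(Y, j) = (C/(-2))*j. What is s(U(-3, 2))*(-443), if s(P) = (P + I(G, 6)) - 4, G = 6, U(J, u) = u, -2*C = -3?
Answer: 18163/16 ≈ 1135.2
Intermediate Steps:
C = 3/2 (C = -1/2*(-3) = 3/2 ≈ 1.5000)
I(Y, j) = -3*j/32 (I(Y, j) = (((3/2)/(-2))*j)/8 = (((3/2)*(-1/2))*j)/8 = (-3*j/4)/8 = -3*j/32)
s(P) = -73/16 + P (s(P) = (P - 3/32*6) - 4 = (P - 9/16) - 4 = (-9/16 + P) - 4 = -73/16 + P)
s(U(-3, 2))*(-443) = (-73/16 + 2)*(-443) = -41/16*(-443) = 18163/16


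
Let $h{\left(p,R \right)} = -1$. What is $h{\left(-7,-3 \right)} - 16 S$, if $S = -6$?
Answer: $95$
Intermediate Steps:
$h{\left(-7,-3 \right)} - 16 S = -1 - -96 = -1 + 96 = 95$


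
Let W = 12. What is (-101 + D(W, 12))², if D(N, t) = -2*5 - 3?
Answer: 12996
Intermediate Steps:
D(N, t) = -13 (D(N, t) = -10 - 3 = -13)
(-101 + D(W, 12))² = (-101 - 13)² = (-114)² = 12996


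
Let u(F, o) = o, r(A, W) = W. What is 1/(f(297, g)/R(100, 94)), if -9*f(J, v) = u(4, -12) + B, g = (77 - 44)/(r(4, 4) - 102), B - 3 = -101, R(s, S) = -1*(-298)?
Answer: 1341/55 ≈ 24.382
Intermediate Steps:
R(s, S) = 298
B = -98 (B = 3 - 101 = -98)
g = -33/98 (g = (77 - 44)/(4 - 102) = 33/(-98) = 33*(-1/98) = -33/98 ≈ -0.33673)
f(J, v) = 110/9 (f(J, v) = -(-12 - 98)/9 = -⅑*(-110) = 110/9)
1/(f(297, g)/R(100, 94)) = 1/((110/9)/298) = 1/((110/9)*(1/298)) = 1/(55/1341) = 1341/55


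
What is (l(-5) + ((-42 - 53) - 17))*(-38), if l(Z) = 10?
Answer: 3876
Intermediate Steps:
(l(-5) + ((-42 - 53) - 17))*(-38) = (10 + ((-42 - 53) - 17))*(-38) = (10 + (-95 - 17))*(-38) = (10 - 112)*(-38) = -102*(-38) = 3876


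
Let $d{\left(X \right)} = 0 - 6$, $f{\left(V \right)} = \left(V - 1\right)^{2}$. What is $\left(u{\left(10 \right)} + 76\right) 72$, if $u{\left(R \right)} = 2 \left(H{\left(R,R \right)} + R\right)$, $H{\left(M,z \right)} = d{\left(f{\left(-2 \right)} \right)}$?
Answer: $6048$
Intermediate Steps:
$f{\left(V \right)} = \left(-1 + V\right)^{2}$
$d{\left(X \right)} = -6$ ($d{\left(X \right)} = 0 - 6 = -6$)
$H{\left(M,z \right)} = -6$
$u{\left(R \right)} = -12 + 2 R$ ($u{\left(R \right)} = 2 \left(-6 + R\right) = -12 + 2 R$)
$\left(u{\left(10 \right)} + 76\right) 72 = \left(\left(-12 + 2 \cdot 10\right) + 76\right) 72 = \left(\left(-12 + 20\right) + 76\right) 72 = \left(8 + 76\right) 72 = 84 \cdot 72 = 6048$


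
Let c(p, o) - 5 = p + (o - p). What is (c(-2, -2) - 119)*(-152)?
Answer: 17632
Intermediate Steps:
c(p, o) = 5 + o (c(p, o) = 5 + (p + (o - p)) = 5 + o)
(c(-2, -2) - 119)*(-152) = ((5 - 2) - 119)*(-152) = (3 - 119)*(-152) = -116*(-152) = 17632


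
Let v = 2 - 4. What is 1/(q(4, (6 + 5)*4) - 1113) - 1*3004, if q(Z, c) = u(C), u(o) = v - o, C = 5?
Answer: -3364481/1120 ≈ -3004.0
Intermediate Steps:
v = -2
u(o) = -2 - o
q(Z, c) = -7 (q(Z, c) = -2 - 1*5 = -2 - 5 = -7)
1/(q(4, (6 + 5)*4) - 1113) - 1*3004 = 1/(-7 - 1113) - 1*3004 = 1/(-1120) - 3004 = -1/1120 - 3004 = -3364481/1120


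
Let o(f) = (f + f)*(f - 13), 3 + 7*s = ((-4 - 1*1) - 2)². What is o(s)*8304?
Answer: -34378560/49 ≈ -7.0160e+5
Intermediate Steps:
s = 46/7 (s = -3/7 + ((-4 - 1*1) - 2)²/7 = -3/7 + ((-4 - 1) - 2)²/7 = -3/7 + (-5 - 2)²/7 = -3/7 + (⅐)*(-7)² = -3/7 + (⅐)*49 = -3/7 + 7 = 46/7 ≈ 6.5714)
o(f) = 2*f*(-13 + f) (o(f) = (2*f)*(-13 + f) = 2*f*(-13 + f))
o(s)*8304 = (2*(46/7)*(-13 + 46/7))*8304 = (2*(46/7)*(-45/7))*8304 = -4140/49*8304 = -34378560/49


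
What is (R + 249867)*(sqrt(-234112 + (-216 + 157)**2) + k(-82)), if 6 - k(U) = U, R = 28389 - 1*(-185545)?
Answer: 40814488 + 463801*I*sqrt(230631) ≈ 4.0814e+7 + 2.2274e+8*I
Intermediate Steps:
R = 213934 (R = 28389 + 185545 = 213934)
k(U) = 6 - U
(R + 249867)*(sqrt(-234112 + (-216 + 157)**2) + k(-82)) = (213934 + 249867)*(sqrt(-234112 + (-216 + 157)**2) + (6 - 1*(-82))) = 463801*(sqrt(-234112 + (-59)**2) + (6 + 82)) = 463801*(sqrt(-234112 + 3481) + 88) = 463801*(sqrt(-230631) + 88) = 463801*(I*sqrt(230631) + 88) = 463801*(88 + I*sqrt(230631)) = 40814488 + 463801*I*sqrt(230631)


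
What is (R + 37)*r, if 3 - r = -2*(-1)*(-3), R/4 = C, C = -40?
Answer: -1107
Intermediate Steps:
R = -160 (R = 4*(-40) = -160)
r = 9 (r = 3 - (-2*(-1))*(-3) = 3 - 2*(-3) = 3 - 1*(-6) = 3 + 6 = 9)
(R + 37)*r = (-160 + 37)*9 = -123*9 = -1107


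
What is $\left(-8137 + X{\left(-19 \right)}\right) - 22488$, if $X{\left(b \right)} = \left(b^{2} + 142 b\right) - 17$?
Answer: $-32979$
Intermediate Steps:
$X{\left(b \right)} = -17 + b^{2} + 142 b$ ($X{\left(b \right)} = \left(b^{2} + 142 b\right) - 17 = -17 + b^{2} + 142 b$)
$\left(-8137 + X{\left(-19 \right)}\right) - 22488 = \left(-8137 + \left(-17 + \left(-19\right)^{2} + 142 \left(-19\right)\right)\right) - 22488 = \left(-8137 - 2354\right) - 22488 = -10491 - 22488 = -32979$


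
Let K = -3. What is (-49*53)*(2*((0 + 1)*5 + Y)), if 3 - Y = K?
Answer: -57134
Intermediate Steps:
Y = 6 (Y = 3 - 1*(-3) = 3 + 3 = 6)
(-49*53)*(2*((0 + 1)*5 + Y)) = (-49*53)*(2*((0 + 1)*5 + 6)) = -5194*(1*5 + 6) = -5194*(5 + 6) = -5194*11 = -2597*22 = -57134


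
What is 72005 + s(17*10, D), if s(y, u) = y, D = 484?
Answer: 72175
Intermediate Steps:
72005 + s(17*10, D) = 72005 + 17*10 = 72005 + 170 = 72175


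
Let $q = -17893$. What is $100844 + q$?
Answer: $82951$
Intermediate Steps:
$100844 + q = 100844 - 17893 = 82951$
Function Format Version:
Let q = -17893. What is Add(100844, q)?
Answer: 82951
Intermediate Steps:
Add(100844, q) = Add(100844, -17893) = 82951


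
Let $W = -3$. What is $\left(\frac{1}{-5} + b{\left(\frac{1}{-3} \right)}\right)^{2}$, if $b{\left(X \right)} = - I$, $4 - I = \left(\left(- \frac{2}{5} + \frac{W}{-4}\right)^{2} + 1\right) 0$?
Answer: $\frac{441}{25} \approx 17.64$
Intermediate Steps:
$I = 4$ ($I = 4 - \left(\left(- \frac{2}{5} - \frac{3}{-4}\right)^{2} + 1\right) 0 = 4 - \left(\left(\left(-2\right) \frac{1}{5} - - \frac{3}{4}\right)^{2} + 1\right) 0 = 4 - \left(\left(- \frac{2}{5} + \frac{3}{4}\right)^{2} + 1\right) 0 = 4 - \left(\left(\frac{7}{20}\right)^{2} + 1\right) 0 = 4 - \left(\frac{49}{400} + 1\right) 0 = 4 - \frac{449}{400} \cdot 0 = 4 - 0 = 4 + 0 = 4$)
$b{\left(X \right)} = -4$ ($b{\left(X \right)} = \left(-1\right) 4 = -4$)
$\left(\frac{1}{-5} + b{\left(\frac{1}{-3} \right)}\right)^{2} = \left(\frac{1}{-5} - 4\right)^{2} = \left(- \frac{1}{5} - 4\right)^{2} = \left(- \frac{21}{5}\right)^{2} = \frac{441}{25}$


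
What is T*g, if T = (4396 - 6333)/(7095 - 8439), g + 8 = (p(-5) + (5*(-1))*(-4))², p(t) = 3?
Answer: 1009177/1344 ≈ 750.88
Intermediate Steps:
g = 521 (g = -8 + (3 + (5*(-1))*(-4))² = -8 + (3 - 5*(-4))² = -8 + (3 + 20)² = -8 + 23² = -8 + 529 = 521)
T = 1937/1344 (T = -1937/(-1344) = -1937*(-1/1344) = 1937/1344 ≈ 1.4412)
T*g = (1937/1344)*521 = 1009177/1344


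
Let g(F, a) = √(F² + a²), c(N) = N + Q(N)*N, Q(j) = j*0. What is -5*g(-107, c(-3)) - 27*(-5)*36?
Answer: 4860 - 5*√11458 ≈ 4324.8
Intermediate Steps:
Q(j) = 0
c(N) = N (c(N) = N + 0*N = N + 0 = N)
-5*g(-107, c(-3)) - 27*(-5)*36 = -5*√((-107)² + (-3)²) - 27*(-5)*36 = -5*√(11449 + 9) + 135*36 = -5*√11458 + 4860 = 4860 - 5*√11458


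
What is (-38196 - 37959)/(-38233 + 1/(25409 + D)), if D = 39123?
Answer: 982886892/493450391 ≈ 1.9919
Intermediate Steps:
(-38196 - 37959)/(-38233 + 1/(25409 + D)) = (-38196 - 37959)/(-38233 + 1/(25409 + 39123)) = -76155/(-38233 + 1/64532) = -76155/(-2467251955/64532) = -76155*(-64532/2467251955) = 982886892/493450391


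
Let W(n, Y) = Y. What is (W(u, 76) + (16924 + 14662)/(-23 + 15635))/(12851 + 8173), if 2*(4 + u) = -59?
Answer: 609049/164113344 ≈ 0.0037111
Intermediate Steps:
u = -67/2 (u = -4 + (½)*(-59) = -4 - 59/2 = -67/2 ≈ -33.500)
(W(u, 76) + (16924 + 14662)/(-23 + 15635))/(12851 + 8173) = (76 + (16924 + 14662)/(-23 + 15635))/(12851 + 8173) = (76 + 31586/15612)/21024 = (76 + 31586*(1/15612))*(1/21024) = (76 + 15793/7806)*(1/21024) = (609049/7806)*(1/21024) = 609049/164113344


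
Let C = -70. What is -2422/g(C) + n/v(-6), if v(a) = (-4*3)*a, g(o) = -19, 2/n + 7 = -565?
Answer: 49873805/391248 ≈ 127.47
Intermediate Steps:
n = -1/286 (n = 2/(-7 - 565) = 2/(-572) = 2*(-1/572) = -1/286 ≈ -0.0034965)
v(a) = -12*a
-2422/g(C) + n/v(-6) = -2422/(-19) - 1/(286*((-12*(-6)))) = -2422*(-1/19) - 1/286/72 = 2422/19 - 1/286*1/72 = 2422/19 - 1/20592 = 49873805/391248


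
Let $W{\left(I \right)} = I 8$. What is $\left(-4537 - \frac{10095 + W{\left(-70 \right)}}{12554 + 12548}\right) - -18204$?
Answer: $\frac{343059499}{25102} \approx 13667.0$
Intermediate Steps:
$W{\left(I \right)} = 8 I$
$\left(-4537 - \frac{10095 + W{\left(-70 \right)}}{12554 + 12548}\right) - -18204 = \left(-4537 - \frac{10095 + 8 \left(-70\right)}{12554 + 12548}\right) - -18204 = \left(-4537 - \frac{10095 - 560}{25102}\right) + 18204 = \left(-4537 - 9535 \cdot \frac{1}{25102}\right) + 18204 = \left(-4537 - \frac{9535}{25102}\right) + 18204 = - \frac{113897309}{25102} + 18204 = \frac{343059499}{25102}$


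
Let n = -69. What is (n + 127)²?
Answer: 3364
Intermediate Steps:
(n + 127)² = (-69 + 127)² = 58² = 3364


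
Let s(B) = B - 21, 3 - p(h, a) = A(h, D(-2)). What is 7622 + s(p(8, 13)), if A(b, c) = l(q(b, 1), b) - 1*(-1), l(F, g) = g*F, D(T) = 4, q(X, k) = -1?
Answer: 7611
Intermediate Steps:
l(F, g) = F*g
A(b, c) = 1 - b (A(b, c) = -b - 1*(-1) = -b + 1 = 1 - b)
p(h, a) = 2 + h (p(h, a) = 3 - (1 - h) = 3 + (-1 + h) = 2 + h)
s(B) = -21 + B
7622 + s(p(8, 13)) = 7622 + (-21 + (2 + 8)) = 7622 + (-21 + 10) = 7622 - 11 = 7611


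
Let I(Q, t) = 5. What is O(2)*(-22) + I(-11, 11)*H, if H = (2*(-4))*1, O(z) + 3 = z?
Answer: -18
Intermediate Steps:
O(z) = -3 + z
H = -8 (H = -8*1 = -8)
O(2)*(-22) + I(-11, 11)*H = (-3 + 2)*(-22) + 5*(-8) = -1*(-22) - 40 = 22 - 40 = -18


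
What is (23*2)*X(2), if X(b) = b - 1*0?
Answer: 92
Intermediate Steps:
X(b) = b (X(b) = b + 0 = b)
(23*2)*X(2) = (23*2)*2 = 46*2 = 92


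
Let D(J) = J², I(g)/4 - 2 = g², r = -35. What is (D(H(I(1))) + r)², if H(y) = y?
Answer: 11881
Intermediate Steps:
I(g) = 8 + 4*g²
(D(H(I(1))) + r)² = ((8 + 4*1²)² - 35)² = ((8 + 4*1)² - 35)² = ((8 + 4)² - 35)² = (12² - 35)² = (144 - 35)² = 109² = 11881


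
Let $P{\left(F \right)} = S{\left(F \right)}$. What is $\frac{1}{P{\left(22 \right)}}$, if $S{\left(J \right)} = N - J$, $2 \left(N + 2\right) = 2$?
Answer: $- \frac{1}{23} \approx -0.043478$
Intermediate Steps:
$N = -1$ ($N = -2 + \frac{1}{2} \cdot 2 = -2 + 1 = -1$)
$S{\left(J \right)} = -1 - J$
$P{\left(F \right)} = -1 - F$
$\frac{1}{P{\left(22 \right)}} = \frac{1}{-1 - 22} = \frac{1}{-23} = - \frac{1}{23}$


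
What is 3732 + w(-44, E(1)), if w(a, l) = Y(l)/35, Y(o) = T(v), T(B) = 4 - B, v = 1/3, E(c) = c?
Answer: 391871/105 ≈ 3732.1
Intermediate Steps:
v = 1/3 ≈ 0.33333
Y(o) = 11/3 (Y(o) = 4 - 1*1/3 = 4 - 1/3 = 11/3)
w(a, l) = 11/105 (w(a, l) = (11/3)/35 = (11/3)*(1/35) = 11/105)
3732 + w(-44, E(1)) = 3732 + 11/105 = 391871/105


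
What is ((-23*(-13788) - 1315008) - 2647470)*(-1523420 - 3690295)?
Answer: 19005836830110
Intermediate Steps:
((-23*(-13788) - 1315008) - 2647470)*(-1523420 - 3690295) = ((317124 - 1315008) - 2647470)*(-5213715) = (-997884 - 2647470)*(-5213715) = -3645354*(-5213715) = 19005836830110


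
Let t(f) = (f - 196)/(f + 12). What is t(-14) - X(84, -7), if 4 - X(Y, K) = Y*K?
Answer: -487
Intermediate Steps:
X(Y, K) = 4 - K*Y (X(Y, K) = 4 - Y*K = 4 - K*Y)
t(f) = (-196 + f)/(12 + f)
t(-14) - X(84, -7) = (-196 - 14)/(12 - 14) - (4 - 1*(-7)*84) = -210/(-2) - (4 + 588) = -½*(-210) - 1*592 = 105 - 592 = -487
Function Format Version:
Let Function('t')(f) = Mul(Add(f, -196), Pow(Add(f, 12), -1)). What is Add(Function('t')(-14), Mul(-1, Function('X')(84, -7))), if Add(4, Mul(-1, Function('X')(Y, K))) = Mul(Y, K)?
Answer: -487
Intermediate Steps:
Function('X')(Y, K) = Add(4, Mul(-1, K, Y)) (Function('X')(Y, K) = Add(4, Mul(-1, Mul(Y, K))) = Add(4, Mul(-1, Mul(K, Y))) = Add(4, Mul(-1, K, Y)))
Function('t')(f) = Mul(Pow(Add(12, f), -1), Add(-196, f)) (Function('t')(f) = Mul(Add(-196, f), Pow(Add(12, f), -1)) = Mul(Pow(Add(12, f), -1), Add(-196, f)))
Add(Function('t')(-14), Mul(-1, Function('X')(84, -7))) = Add(Mul(Pow(Add(12, -14), -1), Add(-196, -14)), Mul(-1, Add(4, Mul(-1, -7, 84)))) = Add(Mul(Pow(-2, -1), -210), Mul(-1, Add(4, 588))) = Add(Mul(Rational(-1, 2), -210), Mul(-1, 592)) = Add(105, -592) = -487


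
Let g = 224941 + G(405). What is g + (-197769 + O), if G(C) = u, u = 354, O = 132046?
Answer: 159572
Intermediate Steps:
G(C) = 354
g = 225295 (g = 224941 + 354 = 225295)
g + (-197769 + O) = 225295 + (-197769 + 132046) = 225295 - 65723 = 159572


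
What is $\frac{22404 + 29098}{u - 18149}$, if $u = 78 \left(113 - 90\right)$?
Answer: $- \frac{51502}{16355} \approx -3.149$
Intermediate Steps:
$u = 1794$ ($u = 78 \cdot 23 = 1794$)
$\frac{22404 + 29098}{u - 18149} = \frac{22404 + 29098}{1794 - 18149} = \frac{51502}{-16355} = 51502 \left(- \frac{1}{16355}\right) = - \frac{51502}{16355}$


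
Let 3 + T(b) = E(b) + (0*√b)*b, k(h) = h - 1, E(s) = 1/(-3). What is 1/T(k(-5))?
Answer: -3/10 ≈ -0.30000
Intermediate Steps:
E(s) = -⅓
k(h) = -1 + h
T(b) = -10/3 (T(b) = -3 + (-⅓ + (0*√b)*b) = -3 + (-⅓ + 0*b) = -3 + (-⅓ + 0) = -3 - ⅓ = -10/3)
1/T(k(-5)) = 1/(-10/3) = -3/10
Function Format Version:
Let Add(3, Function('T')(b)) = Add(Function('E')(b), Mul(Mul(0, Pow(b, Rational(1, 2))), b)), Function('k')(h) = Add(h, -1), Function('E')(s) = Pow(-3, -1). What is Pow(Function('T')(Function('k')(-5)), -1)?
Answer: Rational(-3, 10) ≈ -0.30000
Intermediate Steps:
Function('E')(s) = Rational(-1, 3)
Function('k')(h) = Add(-1, h)
Function('T')(b) = Rational(-10, 3) (Function('T')(b) = Add(-3, Add(Rational(-1, 3), Mul(Mul(0, Pow(b, Rational(1, 2))), b))) = Add(-3, Add(Rational(-1, 3), Mul(0, b))) = Add(-3, Add(Rational(-1, 3), 0)) = Add(-3, Rational(-1, 3)) = Rational(-10, 3))
Pow(Function('T')(Function('k')(-5)), -1) = Pow(Rational(-10, 3), -1) = Rational(-3, 10)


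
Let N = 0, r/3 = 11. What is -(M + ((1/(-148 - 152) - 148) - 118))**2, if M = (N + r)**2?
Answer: -60959116201/90000 ≈ -6.7732e+5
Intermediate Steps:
r = 33 (r = 3*11 = 33)
M = 1089 (M = (0 + 33)**2 = 33**2 = 1089)
-(M + ((1/(-148 - 152) - 148) - 118))**2 = -(1089 + ((1/(-148 - 152) - 148) - 118))**2 = -(1089 + ((1/(-300) - 148) - 118))**2 = -(1089 + ((-1/300 - 148) - 118))**2 = -(1089 + (-44401/300 - 118))**2 = -(1089 - 79801/300)**2 = -(246899/300)**2 = -1*60959116201/90000 = -60959116201/90000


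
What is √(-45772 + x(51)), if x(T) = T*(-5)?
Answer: I*√46027 ≈ 214.54*I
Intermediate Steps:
x(T) = -5*T
√(-45772 + x(51)) = √(-45772 - 5*51) = √(-45772 - 255) = √(-46027) = I*√46027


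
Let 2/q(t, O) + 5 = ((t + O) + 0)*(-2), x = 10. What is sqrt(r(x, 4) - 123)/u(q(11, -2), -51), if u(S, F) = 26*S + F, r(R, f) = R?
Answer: -23*I*sqrt(113)/1225 ≈ -0.19959*I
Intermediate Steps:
q(t, O) = 2/(-5 - 2*O - 2*t) (q(t, O) = 2/(-5 + ((t + O) + 0)*(-2)) = 2/(-5 + ((O + t) + 0)*(-2)) = 2/(-5 + (O + t)*(-2)) = 2/(-5 + (-2*O - 2*t)) = 2/(-5 - 2*O - 2*t))
u(S, F) = F + 26*S
sqrt(r(x, 4) - 123)/u(q(11, -2), -51) = sqrt(10 - 123)/(-51 + 26*(-2/(5 + 2*(-2) + 2*11))) = sqrt(-113)/(-51 + 26*(-2/(5 - 4 + 22))) = (I*sqrt(113))/(-51 + 26*(-2/23)) = (I*sqrt(113))/(-51 - 52/23) = (I*sqrt(113))/(-1225/23) = (I*sqrt(113))*(-23/1225) = -23*I*sqrt(113)/1225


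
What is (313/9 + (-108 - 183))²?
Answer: 5317636/81 ≈ 65650.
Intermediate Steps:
(313/9 + (-108 - 183))² = (313*(⅑) - 291)² = (313/9 - 291)² = (-2306/9)² = 5317636/81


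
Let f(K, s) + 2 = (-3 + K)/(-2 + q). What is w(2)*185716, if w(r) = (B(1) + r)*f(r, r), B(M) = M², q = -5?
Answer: -7242924/7 ≈ -1.0347e+6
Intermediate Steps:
f(K, s) = -11/7 - K/7 (f(K, s) = -2 + (-3 + K)/(-2 - 5) = -2 + (-3 + K)/(-7) = -2 + (-3 + K)*(-⅐) = -2 + (3/7 - K/7) = -11/7 - K/7)
w(r) = (1 + r)*(-11/7 - r/7) (w(r) = (1² + r)*(-11/7 - r/7) = (1 + r)*(-11/7 - r/7))
w(2)*185716 = -(1 + 2)*(11 + 2)/7*185716 = -⅐*3*13*185716 = -39/7*185716 = -7242924/7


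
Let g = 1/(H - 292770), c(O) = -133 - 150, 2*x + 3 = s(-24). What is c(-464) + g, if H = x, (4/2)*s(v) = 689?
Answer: -331222355/1170397 ≈ -283.00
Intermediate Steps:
s(v) = 689/2 (s(v) = (1/2)*689 = 689/2)
x = 683/4 (x = -3/2 + (1/2)*(689/2) = -3/2 + 689/4 = 683/4 ≈ 170.75)
H = 683/4 ≈ 170.75
c(O) = -283
g = -4/1170397 (g = 1/(683/4 - 292770) = 1/(-1170397/4) = -4/1170397 ≈ -3.4176e-6)
c(-464) + g = -283 - 4/1170397 = -331222355/1170397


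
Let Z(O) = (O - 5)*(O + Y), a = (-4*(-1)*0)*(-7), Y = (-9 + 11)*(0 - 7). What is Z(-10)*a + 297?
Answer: 297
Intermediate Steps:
Y = -14 (Y = 2*(-7) = -14)
a = 0 (a = (4*0)*(-7) = 0*(-7) = 0)
Z(O) = (-14 + O)*(-5 + O) (Z(O) = (O - 5)*(O - 14) = (-5 + O)*(-14 + O) = (-14 + O)*(-5 + O))
Z(-10)*a + 297 = (70 + (-10)² - 19*(-10))*0 + 297 = (70 + 100 + 190)*0 + 297 = 360*0 + 297 = 0 + 297 = 297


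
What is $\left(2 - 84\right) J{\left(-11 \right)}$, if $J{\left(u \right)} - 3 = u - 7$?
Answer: $1230$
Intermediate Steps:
$J{\left(u \right)} = -4 + u$ ($J{\left(u \right)} = 3 + \left(u - 7\right) = 3 + \left(-7 + u\right) = -4 + u$)
$\left(2 - 84\right) J{\left(-11 \right)} = \left(2 - 84\right) \left(-4 - 11\right) = \left(-82\right) \left(-15\right) = 1230$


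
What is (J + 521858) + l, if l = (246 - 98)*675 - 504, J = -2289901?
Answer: -1668647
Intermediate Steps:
l = 99396 (l = 148*675 - 504 = 99900 - 504 = 99396)
(J + 521858) + l = (-2289901 + 521858) + 99396 = -1768043 + 99396 = -1668647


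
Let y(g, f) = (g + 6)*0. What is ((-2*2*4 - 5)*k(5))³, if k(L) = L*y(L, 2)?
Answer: 0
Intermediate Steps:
y(g, f) = 0 (y(g, f) = (6 + g)*0 = 0)
k(L) = 0 (k(L) = L*0 = 0)
((-2*2*4 - 5)*k(5))³ = ((-2*2*4 - 5)*0)³ = ((-4*4 - 5)*0)³ = ((-16 - 5)*0)³ = (-21*0)³ = 0³ = 0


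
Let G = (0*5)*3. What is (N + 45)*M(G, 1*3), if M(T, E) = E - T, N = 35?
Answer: 240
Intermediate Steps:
G = 0 (G = 0*3 = 0)
(N + 45)*M(G, 1*3) = (35 + 45)*(1*3 - 1*0) = 80*(3 + 0) = 80*3 = 240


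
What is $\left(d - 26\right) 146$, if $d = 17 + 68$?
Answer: $8614$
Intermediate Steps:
$d = 85$
$\left(d - 26\right) 146 = \left(85 - 26\right) 146 = 59 \cdot 146 = 8614$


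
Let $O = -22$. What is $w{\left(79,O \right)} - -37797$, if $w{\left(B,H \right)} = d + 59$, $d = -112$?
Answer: $37744$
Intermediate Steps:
$w{\left(B,H \right)} = -53$ ($w{\left(B,H \right)} = -112 + 59 = -53$)
$w{\left(79,O \right)} - -37797 = -53 - -37797 = -53 + 37797 = 37744$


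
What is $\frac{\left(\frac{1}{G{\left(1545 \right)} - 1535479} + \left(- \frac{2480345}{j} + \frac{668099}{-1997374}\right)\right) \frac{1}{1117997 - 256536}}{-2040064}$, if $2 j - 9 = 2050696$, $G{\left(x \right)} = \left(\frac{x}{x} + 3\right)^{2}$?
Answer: $\frac{3463522348234050107}{2210606013235298085377209594368} \approx 1.5668 \cdot 10^{-12}$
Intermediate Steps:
$G{\left(x \right)} = 16$ ($G{\left(x \right)} = \left(1 + 3\right)^{2} = 4^{2} = 16$)
$j = \frac{2050705}{2}$ ($j = \frac{9}{2} + \frac{1}{2} \cdot 2050696 = \frac{9}{2} + 1025348 = \frac{2050705}{2} \approx 1.0254 \cdot 10^{6}$)
$\frac{\left(\frac{1}{G{\left(1545 \right)} - 1535479} + \left(- \frac{2480345}{j} + \frac{668099}{-1997374}\right)\right) \frac{1}{1117997 - 256536}}{-2040064} = \frac{\left(\frac{1}{16 - 1535479} + \left(- \frac{2480345}{\frac{2050705}{2}} + \frac{668099}{-1997374}\right)\right) \frac{1}{1117997 - 256536}}{-2040064} = \frac{\frac{1}{-1535463} + \left(\left(-2480345\right) \frac{2}{2050705} + 668099 \left(- \frac{1}{1997374}\right)\right)}{861461} \left(- \frac{1}{2040064}\right) = \left(- \frac{1}{1535463} - \frac{2255685437571}{819204969734}\right) \frac{1}{861461} \left(- \frac{1}{2040064}\right) = \left(- \frac{3463522348234050107}{1257858920442676842}\right) \frac{1}{861461} \left(- \frac{1}{2040064}\right) = \left(- \frac{3463522348234050107}{1083596403463468834986162}\right) \left(- \frac{1}{2040064}\right) = \frac{3463522348234050107}{2210606013235298085377209594368}$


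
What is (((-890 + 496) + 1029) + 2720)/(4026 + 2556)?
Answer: 3355/6582 ≈ 0.50972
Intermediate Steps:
(((-890 + 496) + 1029) + 2720)/(4026 + 2556) = ((-394 + 1029) + 2720)/6582 = (635 + 2720)*(1/6582) = 3355*(1/6582) = 3355/6582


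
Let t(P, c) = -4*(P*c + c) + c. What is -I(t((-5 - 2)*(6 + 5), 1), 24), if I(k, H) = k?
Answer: -305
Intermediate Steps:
t(P, c) = -3*c - 4*P*c (t(P, c) = -4*(c + P*c) + c = (-4*c - 4*P*c) + c = -3*c - 4*P*c)
-I(t((-5 - 2)*(6 + 5), 1), 24) = -(-1)*(3 + 4*((-5 - 2)*(6 + 5))) = -(-1)*(3 + 4*(-7*11)) = -(-1)*(3 + 4*(-77)) = -(-1)*(3 - 308) = -(-1)*(-305) = -1*305 = -305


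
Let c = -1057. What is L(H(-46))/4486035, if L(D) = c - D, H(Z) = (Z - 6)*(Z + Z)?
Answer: -1947/1495345 ≈ -0.0013020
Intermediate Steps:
H(Z) = 2*Z*(-6 + Z) (H(Z) = (-6 + Z)*(2*Z) = 2*Z*(-6 + Z))
L(D) = -1057 - D
L(H(-46))/4486035 = (-1057 - 2*(-46)*(-6 - 46))/4486035 = (-1057 - 2*(-46)*(-52))*(1/4486035) = (-1057 - 1*4784)*(1/4486035) = (-1057 - 4784)*(1/4486035) = -5841*1/4486035 = -1947/1495345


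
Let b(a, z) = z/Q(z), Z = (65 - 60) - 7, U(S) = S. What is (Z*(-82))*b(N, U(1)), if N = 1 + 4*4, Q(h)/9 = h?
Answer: 164/9 ≈ 18.222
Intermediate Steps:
Q(h) = 9*h
N = 17 (N = 1 + 16 = 17)
Z = -2 (Z = 5 - 7 = -2)
b(a, z) = 1/9 (b(a, z) = z/((9*z)) = z*(1/(9*z)) = 1/9)
(Z*(-82))*b(N, U(1)) = -2*(-82)*(1/9) = 164*(1/9) = 164/9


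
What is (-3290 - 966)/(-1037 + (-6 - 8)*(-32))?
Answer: 224/31 ≈ 7.2258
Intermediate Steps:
(-3290 - 966)/(-1037 + (-6 - 8)*(-32)) = -4256/(-1037 - 14*(-32)) = -4256/(-1037 + 448) = -4256/(-589) = -4256*(-1/589) = 224/31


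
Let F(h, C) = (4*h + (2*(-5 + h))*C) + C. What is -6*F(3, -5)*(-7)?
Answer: 1134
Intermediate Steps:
F(h, C) = C + 4*h + C*(-10 + 2*h) (F(h, C) = (4*h + (-10 + 2*h)*C) + C = (4*h + C*(-10 + 2*h)) + C = C + 4*h + C*(-10 + 2*h))
-6*F(3, -5)*(-7) = -6*(-9*(-5) + 4*3 + 2*(-5)*3)*(-7) = -6*(45 + 12 - 30)*(-7) = -6*27*(-7) = -162*(-7) = 1134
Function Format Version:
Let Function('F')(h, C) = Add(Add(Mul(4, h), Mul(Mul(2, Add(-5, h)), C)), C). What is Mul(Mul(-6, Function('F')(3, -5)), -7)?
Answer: 1134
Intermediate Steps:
Function('F')(h, C) = Add(C, Mul(4, h), Mul(C, Add(-10, Mul(2, h)))) (Function('F')(h, C) = Add(Add(Mul(4, h), Mul(Add(-10, Mul(2, h)), C)), C) = Add(Add(Mul(4, h), Mul(C, Add(-10, Mul(2, h)))), C) = Add(C, Mul(4, h), Mul(C, Add(-10, Mul(2, h)))))
Mul(Mul(-6, Function('F')(3, -5)), -7) = Mul(Mul(-6, Add(Mul(-9, -5), Mul(4, 3), Mul(2, -5, 3))), -7) = Mul(Mul(-6, Add(45, 12, -30)), -7) = Mul(Mul(-6, 27), -7) = Mul(-162, -7) = 1134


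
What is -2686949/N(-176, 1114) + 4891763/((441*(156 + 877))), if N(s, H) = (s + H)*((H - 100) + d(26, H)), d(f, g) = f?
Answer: 506852137709/63485866080 ≈ 7.9837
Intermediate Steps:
N(s, H) = (-74 + H)*(H + s) (N(s, H) = (s + H)*((H - 100) + 26) = (H + s)*((-100 + H) + 26) = (H + s)*(-74 + H) = (-74 + H)*(H + s))
-2686949/N(-176, 1114) + 4891763/((441*(156 + 877))) = -2686949/(1114² - 74*1114 - 74*(-176) + 1114*(-176)) + 4891763/((441*(156 + 877))) = -2686949/(1240996 - 82436 + 13024 - 196064) + 4891763/((441*1033)) = -2686949/975520 + 4891763/455553 = 506852137709/63485866080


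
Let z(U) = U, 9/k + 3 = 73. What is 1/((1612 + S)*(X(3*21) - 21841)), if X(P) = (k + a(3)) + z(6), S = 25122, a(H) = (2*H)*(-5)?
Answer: -35/20458741547 ≈ -1.7108e-9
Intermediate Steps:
k = 9/70 (k = 9/(-3 + 73) = 9/70 ≈ 0.12857)
a(H) = -10*H
X(P) = -1671/70 (X(P) = (9/70 - 10*3) + 6 = (9/70 - 30) + 6 = -2091/70 + 6 = -1671/70)
1/((1612 + S)*(X(3*21) - 21841)) = 1/((1612 + 25122)*(-1671/70 - 21841)) = 1/(26734*(-1530541/70)) = 1/(-20458741547/35) = -35/20458741547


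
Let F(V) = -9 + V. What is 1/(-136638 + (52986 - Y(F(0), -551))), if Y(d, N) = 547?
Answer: -1/84199 ≈ -1.1877e-5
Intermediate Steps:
1/(-136638 + (52986 - Y(F(0), -551))) = 1/(-136638 + (52986 - 1*547)) = 1/(-136638 + (52986 - 547)) = 1/(-136638 + 52439) = 1/(-84199) = -1/84199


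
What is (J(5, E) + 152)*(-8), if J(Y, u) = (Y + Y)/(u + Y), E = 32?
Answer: -45072/37 ≈ -1218.2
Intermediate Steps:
J(Y, u) = 2*Y/(Y + u) (J(Y, u) = (2*Y)/(Y + u) = 2*Y/(Y + u))
(J(5, E) + 152)*(-8) = (2*5/(5 + 32) + 152)*(-8) = (2*5/37 + 152)*(-8) = (2*5*(1/37) + 152)*(-8) = (10/37 + 152)*(-8) = (5634/37)*(-8) = -45072/37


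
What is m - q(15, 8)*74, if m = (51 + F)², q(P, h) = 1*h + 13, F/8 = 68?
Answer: 352471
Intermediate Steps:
F = 544 (F = 8*68 = 544)
q(P, h) = 13 + h (q(P, h) = h + 13 = 13 + h)
m = 354025 (m = (51 + 544)² = 595² = 354025)
m - q(15, 8)*74 = 354025 - (13 + 8)*74 = 354025 - 21*74 = 354025 - 1*1554 = 354025 - 1554 = 352471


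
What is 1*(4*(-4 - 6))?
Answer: -40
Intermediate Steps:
1*(4*(-4 - 6)) = 1*(4*(-10)) = 1*(-40) = -40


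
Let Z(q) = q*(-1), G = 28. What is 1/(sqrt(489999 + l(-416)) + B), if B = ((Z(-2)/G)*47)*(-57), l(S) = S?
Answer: 37506/88781227 + 196*sqrt(489583)/88781227 ≈ 0.0019672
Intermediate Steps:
Z(q) = -q
B = -2679/14 (B = ((-1*(-2)/28)*47)*(-57) = ((2*(1/28))*47)*(-57) = ((1/14)*47)*(-57) = (47/14)*(-57) = -2679/14 ≈ -191.36)
1/(sqrt(489999 + l(-416)) + B) = 1/(sqrt(489999 - 416) - 2679/14) = 1/(sqrt(489583) - 2679/14) = 1/(-2679/14 + sqrt(489583))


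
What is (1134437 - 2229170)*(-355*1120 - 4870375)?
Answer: 5767026075675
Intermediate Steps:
(1134437 - 2229170)*(-355*1120 - 4870375) = -1094733*(-397600 - 4870375) = -1094733*(-5267975) = 5767026075675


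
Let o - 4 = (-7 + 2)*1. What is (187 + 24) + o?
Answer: 210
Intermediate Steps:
o = -1 (o = 4 + (-7 + 2)*1 = 4 - 5*1 = 4 - 5 = -1)
(187 + 24) + o = (187 + 24) - 1 = 211 - 1 = 210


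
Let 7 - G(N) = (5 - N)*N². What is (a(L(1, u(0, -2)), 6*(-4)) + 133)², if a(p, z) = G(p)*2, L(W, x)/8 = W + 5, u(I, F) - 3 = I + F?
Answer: 39319320681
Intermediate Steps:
G(N) = 7 - N²*(5 - N) (G(N) = 7 - (5 - N)*N² = 7 - N²*(5 - N))
u(I, F) = 3 + F + I (u(I, F) = 3 + (I + F) = 3 + (F + I) = 3 + F + I)
L(W, x) = 40 + 8*W (L(W, x) = 8*(W + 5) = 8*(5 + W) = 40 + 8*W)
a(p, z) = 14 - 10*p² + 2*p³ (a(p, z) = (7 + p³ - 5*p²)*2 = 14 - 10*p² + 2*p³)
(a(L(1, u(0, -2)), 6*(-4)) + 133)² = ((14 - 10*(40 + 8*1)² + 2*(40 + 8*1)³) + 133)² = ((14 - 10*(40 + 8)² + 2*(40 + 8)³) + 133)² = ((14 - 10*48² + 2*48³) + 133)² = ((14 - 10*2304 + 2*110592) + 133)² = ((14 - 23040 + 221184) + 133)² = (198158 + 133)² = 198291² = 39319320681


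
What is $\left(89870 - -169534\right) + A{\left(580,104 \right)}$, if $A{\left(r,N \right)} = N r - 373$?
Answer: $319351$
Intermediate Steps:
$A{\left(r,N \right)} = -373 + N r$
$\left(89870 - -169534\right) + A{\left(580,104 \right)} = \left(89870 - -169534\right) + \left(-373 + 104 \cdot 580\right) = \left(89870 + 169534\right) + \left(-373 + 60320\right) = 259404 + 59947 = 319351$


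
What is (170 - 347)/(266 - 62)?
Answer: -59/68 ≈ -0.86765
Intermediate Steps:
(170 - 347)/(266 - 62) = -177/204 = -177*1/204 = -59/68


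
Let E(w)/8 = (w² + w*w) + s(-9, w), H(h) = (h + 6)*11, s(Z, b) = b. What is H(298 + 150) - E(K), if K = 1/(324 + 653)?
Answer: 4766909994/954529 ≈ 4994.0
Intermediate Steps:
H(h) = 66 + 11*h (H(h) = (6 + h)*11 = 66 + 11*h)
K = 1/977 ≈ 0.0010235
E(w) = 8*w + 16*w² (E(w) = 8*((w² + w*w) + w) = 8*((w² + w²) + w) = 8*(2*w² + w) = 8*(w + 2*w²) = 8*w + 16*w²)
H(298 + 150) - E(K) = (66 + 11*(298 + 150)) - 8*(1 + 2*(1/977))/977 = (66 + 11*448) - 8*(1 + 2/977)/977 = (66 + 4928) - 8*979/(977*977) = 4994 - 1*7832/954529 = 4994 - 7832/954529 = 4766909994/954529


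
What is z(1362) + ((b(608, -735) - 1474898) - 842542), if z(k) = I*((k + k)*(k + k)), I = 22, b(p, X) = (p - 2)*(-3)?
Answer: 160924614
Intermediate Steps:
b(p, X) = 6 - 3*p (b(p, X) = (-2 + p)*(-3) = 6 - 3*p)
z(k) = 88*k**2 (z(k) = 22*((k + k)*(k + k)) = 22*((2*k)*(2*k)) = 22*(4*k**2) = 88*k**2)
z(1362) + ((b(608, -735) - 1474898) - 842542) = 88*1362**2 + (((6 - 3*608) - 1474898) - 842542) = 88*1855044 + (((6 - 1824) - 1474898) - 842542) = 163243872 + ((-1818 - 1474898) - 842542) = 163243872 + (-1476716 - 842542) = 163243872 - 2319258 = 160924614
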